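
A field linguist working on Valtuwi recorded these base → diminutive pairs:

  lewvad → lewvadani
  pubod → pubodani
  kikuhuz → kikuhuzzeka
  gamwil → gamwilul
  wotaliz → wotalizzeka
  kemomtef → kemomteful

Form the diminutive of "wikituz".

wikituzzeka

wotaliz and gamwil both have last vowel 'i' yet inflect differently (wotalizzeka, gamwilul), so the last vowel is not what conditions the rule; the final letter is.
"wikituz" ends in -z. The stems ending in -z (wotaliz → wotalizzeka, kikuhuz → kikuhuzzeka) double the final consonant and add -eka.
The other patterns: stems ending in -d add -ani; stems ending in -f or -l add -ul.
So wikituz → wikituzzeka.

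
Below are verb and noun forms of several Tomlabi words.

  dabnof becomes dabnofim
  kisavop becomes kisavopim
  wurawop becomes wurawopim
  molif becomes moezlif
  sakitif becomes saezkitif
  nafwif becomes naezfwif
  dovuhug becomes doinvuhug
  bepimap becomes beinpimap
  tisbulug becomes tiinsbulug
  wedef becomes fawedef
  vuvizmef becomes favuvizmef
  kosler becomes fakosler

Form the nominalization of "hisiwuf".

hiinsiwuf

"hisiwuf" has last vowel 'u'. The stems whose last vowel is 'u' (dovuhug → doinvuhug, tisbulug → tiinsbulug) insert -in- after the first vowel.
So hisiwuf → hiinsiwuf.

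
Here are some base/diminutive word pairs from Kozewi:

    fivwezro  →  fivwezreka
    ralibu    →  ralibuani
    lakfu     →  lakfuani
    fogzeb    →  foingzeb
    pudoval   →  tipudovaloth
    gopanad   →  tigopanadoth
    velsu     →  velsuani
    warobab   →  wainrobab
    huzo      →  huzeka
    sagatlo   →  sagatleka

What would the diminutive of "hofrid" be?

tihofridoth

"hofrid" ends in -d. The one such stem in the data (gopanad → tigopanadoth) adds ti- … -oth around the stem, so the same rule applies.
So hofrid → tihofridoth.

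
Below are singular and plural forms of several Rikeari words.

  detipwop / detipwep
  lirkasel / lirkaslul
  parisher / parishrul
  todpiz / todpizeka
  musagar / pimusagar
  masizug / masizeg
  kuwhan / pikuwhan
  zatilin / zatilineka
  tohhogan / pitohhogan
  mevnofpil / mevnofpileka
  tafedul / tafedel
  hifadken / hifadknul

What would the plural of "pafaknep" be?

kuwhan and zatilin both end in -n yet inflect differently (pikuwhan, zatilineka), so the final letter is not what conditions the rule; the last vowel is.
"pafaknep" has last vowel 'e'. The stems whose last vowel is 'e' (parisher → parishrul, hifadken → hifadknul, lirkasel → lirkaslul) delete the last vowel and add -ul.
So pafaknep → pafaknpul.

pafaknpul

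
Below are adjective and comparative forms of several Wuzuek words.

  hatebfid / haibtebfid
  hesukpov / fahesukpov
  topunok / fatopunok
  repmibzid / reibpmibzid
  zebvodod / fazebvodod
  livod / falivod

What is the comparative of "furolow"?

livod and hatebfid both end in -d yet inflect differently (falivod, haibtebfid), so the final letter is not what conditions the rule; the last vowel is.
"furolow" has last vowel 'o'. The stems whose last vowel is 'o' (livod → falivod, hesukpov → fahesukpov, zebvodod → fazebvodod) add the prefix fa-.
The other pattern: stems whose last vowel is 'i' insert -ib- after the first vowel.
So furolow → fafurolow.

fafurolow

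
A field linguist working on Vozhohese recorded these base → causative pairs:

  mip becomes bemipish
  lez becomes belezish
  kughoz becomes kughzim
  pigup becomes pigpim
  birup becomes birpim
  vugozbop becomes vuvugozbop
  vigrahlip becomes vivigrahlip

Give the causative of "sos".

besosish

"sos" has 1 vowel. The stems with 1 vowel (mip → bemipish, lez → belezish) add be- … -ish around the stem.
The other patterns: stems with 2 vowels delete the last vowel and add -im; stems with 3 vowels repeat the first consonant+vowel as a prefix.
So sos → besosish.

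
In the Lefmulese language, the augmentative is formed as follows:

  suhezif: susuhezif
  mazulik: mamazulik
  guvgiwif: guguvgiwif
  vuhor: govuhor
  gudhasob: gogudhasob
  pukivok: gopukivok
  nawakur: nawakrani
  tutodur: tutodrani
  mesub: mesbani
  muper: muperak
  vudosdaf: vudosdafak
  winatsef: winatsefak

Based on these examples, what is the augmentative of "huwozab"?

huwozabak

"huwozab" has last vowel 'a'. The one such stem in the data (vudosdaf → vudosdafak) adds -ak, so the same rule applies.
So huwozab → huwozabak.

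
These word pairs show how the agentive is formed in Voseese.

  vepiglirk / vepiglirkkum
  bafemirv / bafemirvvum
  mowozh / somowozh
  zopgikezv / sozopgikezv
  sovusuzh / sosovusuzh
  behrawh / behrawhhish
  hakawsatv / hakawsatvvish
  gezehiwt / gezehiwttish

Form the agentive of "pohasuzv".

bafemirv and zopgikezv both end in -v yet inflect differently (bafemirvvum, sozopgikezv), so the final letter is not what conditions the rule; the second-to-last letter is.
"pohasuzv" has second-to-last letter 'z'. The stems whose second-to-last letter is 'z' (mowozh → somowozh, zopgikezv → sozopgikezv, sovusuzh → sosovusuzh) add the prefix so-.
The other patterns: stems whose second-to-last letter is 'r' double the final consonant and add -um; stems whose second-to-last letter is 't' or 'w' double the final consonant and add -ish.
So pohasuzv → sopohasuzv.

sopohasuzv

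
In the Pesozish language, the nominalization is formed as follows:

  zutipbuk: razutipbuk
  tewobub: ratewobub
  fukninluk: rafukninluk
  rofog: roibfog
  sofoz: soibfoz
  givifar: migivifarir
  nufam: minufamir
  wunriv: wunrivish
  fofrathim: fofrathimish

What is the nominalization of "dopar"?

nufam and fofrathim both end in -m yet inflect differently (minufamir, fofrathimish), so the final letter is not what conditions the rule; the last vowel is.
"dopar" has last vowel 'a'. The stems whose last vowel is 'a' (givifar → migivifarir, nufam → minufamir) add mi- … -ir around the stem.
So dopar → midoparir.

midoparir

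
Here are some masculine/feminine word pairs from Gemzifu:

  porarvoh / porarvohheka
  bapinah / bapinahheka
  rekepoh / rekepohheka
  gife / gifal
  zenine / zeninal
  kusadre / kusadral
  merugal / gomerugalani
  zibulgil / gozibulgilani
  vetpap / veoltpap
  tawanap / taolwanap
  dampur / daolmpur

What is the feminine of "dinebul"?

bapinah and merugal both have last vowel 'a' yet inflect differently (bapinahheka, gomerugalani), so the last vowel is not what conditions the rule; the final letter is.
"dinebul" ends in -l. The stems ending in -l (merugal → gomerugalani, zibulgil → gozibulgilani) add go- … -ani around the stem.
The other patterns: stems ending in -h double the final consonant and add -eka; stems ending in -e drop the final letter and add -al; stems ending in -p or -r insert -ol- after the first vowel.
So dinebul → godinebulani.

godinebulani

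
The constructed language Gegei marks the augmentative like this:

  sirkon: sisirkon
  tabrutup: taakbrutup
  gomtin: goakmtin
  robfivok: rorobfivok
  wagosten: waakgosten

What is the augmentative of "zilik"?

ziaklik

sirkon and wagosten both end in -n yet inflect differently (sisirkon, waakgosten), so the final letter is not what conditions the rule; the last vowel is.
"zilik" has last vowel 'i'. The one such stem in the data (gomtin → goakmtin) inserts -ak- after the first vowel (as do wagosten, tabrutup), so the same rule applies.
The other pattern: stems whose last vowel is 'o' repeat the first consonant+vowel as a prefix.
So zilik → ziaklik.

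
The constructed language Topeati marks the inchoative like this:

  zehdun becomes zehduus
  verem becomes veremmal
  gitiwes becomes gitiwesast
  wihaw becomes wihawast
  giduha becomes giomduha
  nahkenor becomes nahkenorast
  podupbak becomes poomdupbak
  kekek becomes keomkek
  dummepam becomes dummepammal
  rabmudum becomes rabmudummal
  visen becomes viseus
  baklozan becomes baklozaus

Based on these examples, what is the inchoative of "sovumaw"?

sovumawast

kekek and verem both have last vowel 'e' yet inflect differently (keomkek, veremmal), so the last vowel is not what conditions the rule; the final letter is.
"sovumaw" ends in -w. The one such stem in the data (wihaw → wihawast) adds -ast, so the same rule applies.
So sovumaw → sovumawast.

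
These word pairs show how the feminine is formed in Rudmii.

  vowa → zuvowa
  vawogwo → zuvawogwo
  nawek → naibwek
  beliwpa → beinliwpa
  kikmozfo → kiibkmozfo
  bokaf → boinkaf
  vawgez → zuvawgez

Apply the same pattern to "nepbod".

vowa and beliwpa both end in -a yet inflect differently (zuvowa, beinliwpa), so the final letter is not what conditions the rule; the first letter is.
"nepbod" begins with n-. The one such stem in the data (nawek → naibwek) inserts -ib- after the first vowel (as does kikmozfo), so the same rule applies.
So nepbod → neibpbod.

neibpbod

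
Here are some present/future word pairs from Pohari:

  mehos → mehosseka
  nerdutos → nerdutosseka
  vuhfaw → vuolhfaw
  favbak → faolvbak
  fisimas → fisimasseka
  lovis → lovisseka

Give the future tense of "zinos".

fisimas and vuhfaw both have last vowel 'a' yet inflect differently (fisimasseka, vuolhfaw), so the last vowel is not what conditions the rule; the final letter is.
"zinos" ends in -s. The stems ending in -s (nerdutos → nerdutosseka, mehos → mehosseka, fisimas → fisimasseka) double the final consonant and add -eka.
The other pattern: stems ending in -k or -w insert -ol- after the first vowel.
So zinos → zinosseka.

zinosseka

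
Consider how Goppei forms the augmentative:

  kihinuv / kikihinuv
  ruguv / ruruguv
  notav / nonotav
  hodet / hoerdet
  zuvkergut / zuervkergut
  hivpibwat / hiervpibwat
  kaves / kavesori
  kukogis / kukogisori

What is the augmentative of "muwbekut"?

muerwbekut

"muwbekut" ends in -t. The stems ending in -t (hodet → hoerdet, zuvkergut → zuervkergut, hivpibwat → hiervpibwat) insert -er- after the first vowel.
The other patterns: stems ending in -v repeat the first consonant+vowel as a prefix; stems ending in -s add -ori.
So muwbekut → muerwbekut.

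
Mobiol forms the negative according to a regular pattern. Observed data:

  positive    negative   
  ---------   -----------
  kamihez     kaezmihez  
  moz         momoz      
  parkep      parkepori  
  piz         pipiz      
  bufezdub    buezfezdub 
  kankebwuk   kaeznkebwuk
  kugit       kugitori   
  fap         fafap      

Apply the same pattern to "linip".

fap and parkep both end in -p yet inflect differently (fafap, parkepori), so the final letter is not what conditions the rule; the number of vowels is.
"linip" has 2 vowels. The stems with 2 vowels (kugit → kugitori, parkep → parkepori) add -ori.
The other patterns: stems with 1 vowel repeat the first consonant+vowel as a prefix; stems with 3 vowels insert -ez- after the first vowel.
So linip → linipori.

linipori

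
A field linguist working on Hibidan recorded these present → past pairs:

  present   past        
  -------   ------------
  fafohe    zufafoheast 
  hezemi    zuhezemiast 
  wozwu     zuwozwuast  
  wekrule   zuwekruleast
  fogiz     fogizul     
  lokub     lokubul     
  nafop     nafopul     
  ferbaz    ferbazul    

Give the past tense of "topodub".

hezemi and fogiz both have last vowel 'i' yet inflect differently (zuhezemiast, fogizul), so the last vowel is not what conditions the rule; whether the stem ends in a vowel or a consonant is.
"topodub" ends in a consonant. The stems ending in a consonant (fogiz → fogizul, lokub → lokubul, nafop → nafopul) add -ul.
So topodub → topodubul.

topodubul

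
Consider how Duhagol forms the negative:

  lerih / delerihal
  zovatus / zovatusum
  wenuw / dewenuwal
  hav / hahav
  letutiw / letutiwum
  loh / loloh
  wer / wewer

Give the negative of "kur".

kukur

loh and lerih both end in -h yet inflect differently (loloh, delerihal), so the final letter is not what conditions the rule; the number of vowels is.
"kur" has 1 vowel. The stems with 1 vowel (hav → hahav, loh → loloh, wer → wewer) repeat the first consonant+vowel as a prefix.
The other patterns: stems with 2 vowels add de- … -al around the stem; stems with 3 vowels add -um.
So kur → kukur.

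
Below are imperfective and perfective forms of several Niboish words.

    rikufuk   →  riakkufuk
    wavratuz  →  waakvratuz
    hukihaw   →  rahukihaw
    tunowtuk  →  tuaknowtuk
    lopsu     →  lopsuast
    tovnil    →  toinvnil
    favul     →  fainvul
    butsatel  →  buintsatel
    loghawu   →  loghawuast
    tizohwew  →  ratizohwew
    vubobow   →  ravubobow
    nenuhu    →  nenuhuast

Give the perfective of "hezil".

heinzil

"hezil" ends in -l. The stems ending in -l (favul → fainvul, tovnil → toinvnil, butsatel → buintsatel) insert -in- after the first vowel.
The other patterns: stems ending in -u add -ast; stems ending in -w add the prefix ra-; stems ending in -k or -z insert -ak- after the first vowel.
So hezil → heinzil.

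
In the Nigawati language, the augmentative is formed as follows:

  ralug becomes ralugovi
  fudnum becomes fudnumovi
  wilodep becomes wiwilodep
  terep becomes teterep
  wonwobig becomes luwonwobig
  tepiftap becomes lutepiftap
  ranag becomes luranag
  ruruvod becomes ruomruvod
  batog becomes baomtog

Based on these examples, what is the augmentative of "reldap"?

lureldap

ralug and wonwobig both end in -g yet inflect differently (ralugovi, luwonwobig), so the final letter is not what conditions the rule; the last vowel is.
"reldap" has last vowel 'a'. The stems whose last vowel is 'a' (tepiftap → lutepiftap, ranag → luranag) add the prefix lu-.
So reldap → lureldap.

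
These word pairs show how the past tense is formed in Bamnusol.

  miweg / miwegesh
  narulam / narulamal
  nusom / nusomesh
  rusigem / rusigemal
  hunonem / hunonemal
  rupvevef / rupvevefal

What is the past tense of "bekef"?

hunonem and nusom both end in -m yet inflect differently (hunonemal, nusomesh), so the final letter is not what conditions the rule; the number of vowels is.
"bekef" has 2 vowels. The stems with 2 vowels (nusom → nusomesh, miweg → miwegesh) add -esh.
The other pattern: stems with 3 vowels add -al.
So bekef → bekefesh.

bekefesh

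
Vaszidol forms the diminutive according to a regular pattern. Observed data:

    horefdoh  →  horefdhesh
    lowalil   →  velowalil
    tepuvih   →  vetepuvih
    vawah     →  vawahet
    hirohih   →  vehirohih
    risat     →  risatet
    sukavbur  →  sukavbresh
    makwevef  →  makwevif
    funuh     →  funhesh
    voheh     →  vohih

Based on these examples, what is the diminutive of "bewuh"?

bewhesh

"bewuh" has last vowel 'u'. The stems whose last vowel is 'u' (sukavbur → sukavbresh, funuh → funhesh) delete the last vowel and add -esh.
The other patterns: stems whose last vowel is 'i' add the prefix ve-; stems whose last vowel is 'e' change the last vowel to 'i'; stems whose last vowel is 'a' add -et.
So bewuh → bewhesh.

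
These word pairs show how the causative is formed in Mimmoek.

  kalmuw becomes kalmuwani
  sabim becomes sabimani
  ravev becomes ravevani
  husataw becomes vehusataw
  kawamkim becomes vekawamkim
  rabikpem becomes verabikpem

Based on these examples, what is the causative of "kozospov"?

husataw and kalmuw both end in -w yet inflect differently (vehusataw, kalmuwani), so the final letter is not what conditions the rule; the number of vowels is.
"kozospov" has 3 vowels. The stems with 3 vowels (rabikpem → verabikpem, kawamkim → vekawamkim, husataw → vehusataw) add the prefix ve-.
So kozospov → vekozospov.

vekozospov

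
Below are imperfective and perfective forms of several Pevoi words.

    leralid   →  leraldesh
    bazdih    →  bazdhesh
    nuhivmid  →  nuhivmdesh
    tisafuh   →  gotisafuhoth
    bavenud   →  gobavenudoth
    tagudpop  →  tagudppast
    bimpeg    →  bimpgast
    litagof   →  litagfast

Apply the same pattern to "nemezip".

bazdih and tisafuh both end in -h yet inflect differently (bazdhesh, gotisafuhoth), so the final letter is not what conditions the rule; the last vowel is.
"nemezip" has last vowel 'i'. The stems whose last vowel is 'i' (leralid → leraldesh, bazdih → bazdhesh, nuhivmid → nuhivmdesh) delete the last vowel and add -esh.
The other patterns: stems whose last vowel is 'u' add go- … -oth around the stem; stems whose last vowel is 'e' or 'o' delete the last vowel and add -ast.
So nemezip → nemezpesh.

nemezpesh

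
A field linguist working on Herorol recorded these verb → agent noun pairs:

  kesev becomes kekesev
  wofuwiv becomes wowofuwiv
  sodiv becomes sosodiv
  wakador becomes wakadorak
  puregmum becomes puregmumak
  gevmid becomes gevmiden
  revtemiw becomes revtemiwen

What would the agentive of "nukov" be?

nunukov

wofuwiv and gevmid both have last vowel 'i' yet inflect differently (wowofuwiv, gevmiden), so the last vowel is not what conditions the rule; the final letter is.
"nukov" ends in -v. The stems ending in -v (kesev → kekesev, wofuwiv → wowofuwiv, sodiv → sosodiv) repeat the first consonant+vowel as a prefix.
The other patterns: stems ending in -m or -r add -ak; stems ending in -d or -w add -en.
So nukov → nunukov.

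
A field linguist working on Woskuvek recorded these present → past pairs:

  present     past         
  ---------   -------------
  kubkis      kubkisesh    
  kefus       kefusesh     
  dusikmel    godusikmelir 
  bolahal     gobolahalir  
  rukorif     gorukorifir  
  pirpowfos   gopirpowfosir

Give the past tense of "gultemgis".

kubkis and pirpowfos both end in -s yet inflect differently (kubkisesh, gopirpowfosir), so the final letter is not what conditions the rule; the number of vowels is.
"gultemgis" has 3 vowels. The stems with 3 vowels (dusikmel → godusikmelir, bolahal → gobolahalir, rukorif → gorukorifir) add go- … -ir around the stem.
The other pattern: stems with 2 vowels add -esh.
So gultemgis → gogultemgisir.

gogultemgisir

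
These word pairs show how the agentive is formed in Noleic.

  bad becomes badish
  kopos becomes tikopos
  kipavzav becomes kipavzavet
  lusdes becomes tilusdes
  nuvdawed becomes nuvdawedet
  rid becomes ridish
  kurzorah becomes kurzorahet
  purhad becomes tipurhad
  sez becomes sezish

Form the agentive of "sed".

rid and purhad both end in -d yet inflect differently (ridish, tipurhad), so the final letter is not what conditions the rule; the number of vowels is.
"sed" has 1 vowel. The stems with 1 vowel (rid → ridish, bad → badish, sez → sezish) add -ish.
So sed → sedish.

sedish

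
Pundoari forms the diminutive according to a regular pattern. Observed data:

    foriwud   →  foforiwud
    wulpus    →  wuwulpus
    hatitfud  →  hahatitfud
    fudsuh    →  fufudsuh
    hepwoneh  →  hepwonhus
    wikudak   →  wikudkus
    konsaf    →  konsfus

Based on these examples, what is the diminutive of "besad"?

"besad" has last vowel 'a'. The stems whose last vowel is 'a' (wikudak → wikudkus, konsaf → konsfus) delete the last vowel and add -us.
So besad → besdus.

besdus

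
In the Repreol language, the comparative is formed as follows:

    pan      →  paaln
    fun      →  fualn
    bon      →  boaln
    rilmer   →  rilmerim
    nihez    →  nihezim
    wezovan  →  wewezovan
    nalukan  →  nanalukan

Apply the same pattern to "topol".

topolim

"topol" has 2 vowels. The stems with 2 vowels (rilmer → rilmerim, nihez → nihezim) add -im.
So topol → topolim.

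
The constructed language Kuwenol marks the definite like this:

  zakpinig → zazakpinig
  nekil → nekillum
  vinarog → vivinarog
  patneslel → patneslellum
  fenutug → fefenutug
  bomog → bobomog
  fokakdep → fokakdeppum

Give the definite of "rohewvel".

rohewvellum

"rohewvel" ends in -l. The stems ending in -l (patneslel → patneslellum, nekil → nekillum) double the final consonant and add -um.
The other pattern: stems ending in -g repeat the first consonant+vowel as a prefix.
So rohewvel → rohewvellum.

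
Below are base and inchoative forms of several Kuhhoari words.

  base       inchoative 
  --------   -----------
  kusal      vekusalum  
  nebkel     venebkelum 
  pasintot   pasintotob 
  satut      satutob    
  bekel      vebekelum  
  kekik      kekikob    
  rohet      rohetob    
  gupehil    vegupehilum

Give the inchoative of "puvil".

bekel and rohet both have last vowel 'e' yet inflect differently (vebekelum, rohetob), so the last vowel is not what conditions the rule; the final letter is.
"puvil" ends in -l. The stems ending in -l (kusal → vekusalum, bekel → vebekelum, gupehil → vegupehilum) add ve- … -um around the stem.
The other pattern: stems ending in -k or -t add -ob.
So puvil → vepuvilum.

vepuvilum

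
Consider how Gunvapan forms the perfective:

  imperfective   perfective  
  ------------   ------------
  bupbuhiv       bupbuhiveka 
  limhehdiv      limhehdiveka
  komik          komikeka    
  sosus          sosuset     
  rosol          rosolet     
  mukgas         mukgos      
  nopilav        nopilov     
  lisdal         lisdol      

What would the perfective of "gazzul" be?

sosus and mukgas both end in -s yet inflect differently (sosuset, mukgos), so the final letter is not what conditions the rule; the last vowel is.
"gazzul" has last vowel 'u'. The one such stem in the data (sosus → sosuset) adds -et, so the same rule applies.
The other patterns: stems whose last vowel is 'i' add -eka; stems whose last vowel is 'a' change the last vowel to 'o'.
So gazzul → gazzulet.

gazzulet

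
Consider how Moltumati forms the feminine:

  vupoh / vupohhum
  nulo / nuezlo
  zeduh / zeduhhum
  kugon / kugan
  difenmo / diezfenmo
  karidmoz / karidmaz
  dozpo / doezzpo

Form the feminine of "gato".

karidmoz and vupoh both have last vowel 'o' yet inflect differently (karidmaz, vupohhum), so the last vowel is not what conditions the rule; the final letter is.
"gato" ends in -o. The stems ending in -o (difenmo → diezfenmo, dozpo → doezzpo, nulo → nuezlo) insert -ez- after the first vowel.
The other patterns: stems ending in -n or -z change the last vowel to 'a'; stems ending in -h double the final consonant and add -um.
So gato → gaezto.

gaezto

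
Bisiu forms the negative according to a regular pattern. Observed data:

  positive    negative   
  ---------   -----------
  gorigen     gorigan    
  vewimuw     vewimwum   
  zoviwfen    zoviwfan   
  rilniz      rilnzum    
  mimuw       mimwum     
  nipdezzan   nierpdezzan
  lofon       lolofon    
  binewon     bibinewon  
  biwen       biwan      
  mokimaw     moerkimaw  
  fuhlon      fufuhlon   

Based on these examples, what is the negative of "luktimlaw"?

"luktimlaw" has last vowel 'a'. The stems whose last vowel is 'a' (nipdezzan → nierpdezzan, mokimaw → moerkimaw) insert -er- after the first vowel.
The other patterns: stems whose last vowel is 'o' repeat the first consonant+vowel as a prefix; stems whose last vowel is 'e' change the last vowel to 'a'; stems whose last vowel is 'i' or 'u' delete the last vowel and add -um.
So luktimlaw → luerktimlaw.

luerktimlaw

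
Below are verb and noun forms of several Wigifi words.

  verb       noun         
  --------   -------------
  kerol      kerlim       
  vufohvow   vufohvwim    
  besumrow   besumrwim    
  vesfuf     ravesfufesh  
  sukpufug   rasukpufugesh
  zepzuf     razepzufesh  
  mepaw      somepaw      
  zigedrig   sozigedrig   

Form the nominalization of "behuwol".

behuwlim

vufohvow and mepaw both end in -w yet inflect differently (vufohvwim, somepaw), so the final letter is not what conditions the rule; the last vowel is.
"behuwol" has last vowel 'o'. The stems whose last vowel is 'o' (kerol → kerlim, vufohvow → vufohvwim, besumrow → besumrwim) delete the last vowel and add -im.
So behuwol → behuwlim.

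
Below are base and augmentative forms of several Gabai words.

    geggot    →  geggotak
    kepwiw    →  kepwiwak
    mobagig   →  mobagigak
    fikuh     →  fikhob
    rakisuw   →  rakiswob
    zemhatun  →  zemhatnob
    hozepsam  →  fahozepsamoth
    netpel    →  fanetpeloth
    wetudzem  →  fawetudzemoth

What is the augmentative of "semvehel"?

fasemveheloth

kepwiw and rakisuw both end in -w yet inflect differently (kepwiwak, rakiswob), so the final letter is not what conditions the rule; the last vowel is.
"semvehel" has last vowel 'e'. The stems whose last vowel is 'e' (netpel → fanetpeloth, wetudzem → fawetudzemoth) add fa- … -oth around the stem.
The other patterns: stems whose last vowel is 'i' or 'o' add -ak; stems whose last vowel is 'u' delete the last vowel and add -ob.
So semvehel → fasemveheloth.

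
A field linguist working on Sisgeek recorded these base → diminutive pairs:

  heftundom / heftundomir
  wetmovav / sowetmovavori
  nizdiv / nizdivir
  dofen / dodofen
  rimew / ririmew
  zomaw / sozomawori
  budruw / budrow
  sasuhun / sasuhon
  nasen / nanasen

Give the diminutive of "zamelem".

zazamelem

sasuhun and dofen both end in -n yet inflect differently (sasuhon, dodofen), so the final letter is not what conditions the rule; the last vowel is.
"zamelem" has last vowel 'e'. The stems whose last vowel is 'e' (dofen → dodofen, rimew → ririmew, nasen → nanasen) repeat the first consonant+vowel as a prefix.
The other patterns: stems whose last vowel is 'u' change the last vowel to 'o'; stems whose last vowel is 'i' or 'o' add -ir; stems whose last vowel is 'a' add so- … -ori around the stem.
So zamelem → zazamelem.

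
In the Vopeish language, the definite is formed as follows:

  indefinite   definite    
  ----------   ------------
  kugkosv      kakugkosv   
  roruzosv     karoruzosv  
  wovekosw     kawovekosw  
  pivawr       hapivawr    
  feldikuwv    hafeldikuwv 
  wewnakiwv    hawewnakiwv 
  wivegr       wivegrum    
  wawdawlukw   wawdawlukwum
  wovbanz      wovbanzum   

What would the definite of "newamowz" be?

kugkosv and feldikuwv both end in -v yet inflect differently (kakugkosv, hafeldikuwv), so the final letter is not what conditions the rule; the second-to-last letter is.
"newamowz" has second-to-last letter 'w'. The stems whose second-to-last letter is 'w' (pivawr → hapivawr, feldikuwv → hafeldikuwv, wewnakiwv → hawewnakiwv) add the prefix ha-.
So newamowz → hanewamowz.

hanewamowz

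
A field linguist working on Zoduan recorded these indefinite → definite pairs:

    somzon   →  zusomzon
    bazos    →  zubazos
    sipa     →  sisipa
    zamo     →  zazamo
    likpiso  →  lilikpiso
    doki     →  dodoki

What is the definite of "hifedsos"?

somzon and zamo both have last vowel 'o' yet inflect differently (zusomzon, zazamo), so the last vowel is not what conditions the rule; whether the stem ends in a vowel or a consonant is.
"hifedsos" ends in a consonant. The stems ending in a consonant (somzon → zusomzon, bazos → zubazos) add the prefix zu-.
So hifedsos → zuhifedsos.

zuhifedsos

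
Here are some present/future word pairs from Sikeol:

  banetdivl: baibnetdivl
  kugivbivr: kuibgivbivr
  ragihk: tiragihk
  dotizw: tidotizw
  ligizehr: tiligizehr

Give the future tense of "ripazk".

kugivbivr and ligizehr both end in -r yet inflect differently (kuibgivbivr, tiligizehr), so the final letter is not what conditions the rule; the second-to-last letter is.
"ripazk" has second-to-last letter 'z'. The one such stem in the data (dotizw → tidotizw) adds the prefix ti-, so the same rule applies.
The other pattern: stems whose second-to-last letter is 'v' insert -ib- after the first vowel.
So ripazk → tiripazk.

tiripazk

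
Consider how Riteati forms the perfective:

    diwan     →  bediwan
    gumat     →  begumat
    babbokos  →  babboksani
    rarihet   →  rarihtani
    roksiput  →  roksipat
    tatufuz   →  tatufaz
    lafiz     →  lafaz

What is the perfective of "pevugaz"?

bepevugaz

gumat and rarihet both end in -t yet inflect differently (begumat, rarihtani), so the final letter is not what conditions the rule; the last vowel is.
"pevugaz" has last vowel 'a'. The stems whose last vowel is 'a' (diwan → bediwan, gumat → begumat) add the prefix be-.
So pevugaz → bepevugaz.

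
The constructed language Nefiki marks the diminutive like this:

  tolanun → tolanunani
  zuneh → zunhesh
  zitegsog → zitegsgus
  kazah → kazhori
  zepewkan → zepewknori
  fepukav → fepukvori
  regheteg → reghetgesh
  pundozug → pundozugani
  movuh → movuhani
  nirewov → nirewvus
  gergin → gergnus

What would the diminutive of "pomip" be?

pompus

zuneh and kazah both end in -h yet inflect differently (zunhesh, kazhori), so the final letter is not what conditions the rule; the last vowel is.
"pomip" has last vowel 'i'. The one such stem in the data (gergin → gergnus) deletes the last vowel and adds -us (as do zitegsog, nirewov), so the same rule applies.
So pomip → pompus.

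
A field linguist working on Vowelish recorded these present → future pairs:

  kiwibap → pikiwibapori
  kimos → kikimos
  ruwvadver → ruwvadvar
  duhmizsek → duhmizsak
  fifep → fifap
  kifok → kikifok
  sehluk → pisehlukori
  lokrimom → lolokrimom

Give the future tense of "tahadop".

duhmizsek and kifok both end in -k yet inflect differently (duhmizsak, kikifok), so the final letter is not what conditions the rule; the last vowel is.
"tahadop" has last vowel 'o'. The stems whose last vowel is 'o' (lokrimom → lolokrimom, kimos → kikimos, kifok → kikifok) repeat the first consonant+vowel as a prefix.
So tahadop → tatahadop.

tatahadop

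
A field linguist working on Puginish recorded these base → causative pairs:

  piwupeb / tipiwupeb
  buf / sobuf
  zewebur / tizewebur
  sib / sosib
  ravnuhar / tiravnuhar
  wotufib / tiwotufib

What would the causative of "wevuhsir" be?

sib and piwupeb both end in -b yet inflect differently (sosib, tipiwupeb), so the final letter is not what conditions the rule; the number of vowels is.
"wevuhsir" has 3 vowels. The stems with 3 vowels (zewebur → tizewebur, ravnuhar → tiravnuhar, piwupeb → tipiwupeb) add the prefix ti-.
So wevuhsir → tiwevuhsir.

tiwevuhsir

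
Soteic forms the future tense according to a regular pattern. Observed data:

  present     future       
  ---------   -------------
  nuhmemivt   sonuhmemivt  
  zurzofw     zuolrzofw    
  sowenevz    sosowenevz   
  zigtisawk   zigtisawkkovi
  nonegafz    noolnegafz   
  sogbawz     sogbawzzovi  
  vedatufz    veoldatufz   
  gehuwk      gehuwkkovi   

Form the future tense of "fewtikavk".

sofewtikavk

"fewtikavk" has second-to-last letter 'v'. The stems whose second-to-last letter is 'v' (nuhmemivt → sonuhmemivt, sowenevz → sosowenevz) add the prefix so-.
So fewtikavk → sofewtikavk.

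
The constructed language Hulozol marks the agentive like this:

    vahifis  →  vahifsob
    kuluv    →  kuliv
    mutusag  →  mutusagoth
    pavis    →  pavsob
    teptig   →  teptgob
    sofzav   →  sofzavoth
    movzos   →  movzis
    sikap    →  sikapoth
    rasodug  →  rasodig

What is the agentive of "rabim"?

rabmob

mutusag and teptig both end in -g yet inflect differently (mutusagoth, teptgob), so the final letter is not what conditions the rule; the last vowel is.
"rabim" has last vowel 'i'. The stems whose last vowel is 'i' (vahifis → vahifsob, teptig → teptgob, pavis → pavsob) delete the last vowel and add -ob.
So rabim → rabmob.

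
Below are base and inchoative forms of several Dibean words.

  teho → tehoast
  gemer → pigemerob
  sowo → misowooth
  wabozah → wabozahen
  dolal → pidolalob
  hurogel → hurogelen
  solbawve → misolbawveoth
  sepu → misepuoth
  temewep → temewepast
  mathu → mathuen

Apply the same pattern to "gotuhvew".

pigotuhvewob

sowo and teho both end in -o yet inflect differently (misowooth, tehoast), so the final letter is not what conditions the rule; the first letter is.
"gotuhvew" begins with g-. The one such stem in the data (gemer → pigemerob) adds pi- … -ob around the stem, so the same rule applies.
So gotuhvew → pigotuhvewob.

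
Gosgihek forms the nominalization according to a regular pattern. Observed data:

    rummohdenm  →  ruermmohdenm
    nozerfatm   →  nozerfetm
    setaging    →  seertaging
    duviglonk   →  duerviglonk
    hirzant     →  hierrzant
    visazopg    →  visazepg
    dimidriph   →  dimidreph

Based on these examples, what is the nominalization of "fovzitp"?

setaging and visazopg both end in -g yet inflect differently (seertaging, visazepg), so the final letter is not what conditions the rule; the second-to-last letter is.
"fovzitp" has second-to-last letter 't'. The one such stem in the data (nozerfatm → nozerfetm) changes the last vowel to 'e' (as do visazopg, dimidriph), so the same rule applies.
The other pattern: stems whose second-to-last letter is 'n' insert -er- after the first vowel.
So fovzitp → fovzetp.

fovzetp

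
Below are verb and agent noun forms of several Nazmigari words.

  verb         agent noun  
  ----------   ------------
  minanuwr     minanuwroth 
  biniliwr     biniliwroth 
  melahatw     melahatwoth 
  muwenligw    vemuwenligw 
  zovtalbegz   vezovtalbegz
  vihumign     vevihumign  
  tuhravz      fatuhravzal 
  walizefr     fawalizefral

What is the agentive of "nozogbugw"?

"nozogbugw" has second-to-last letter 'g'. The stems whose second-to-last letter is 'g' (muwenligw → vemuwenligw, zovtalbegz → vezovtalbegz, vihumign → vevihumign) add the prefix ve-.
So nozogbugw → venozogbugw.

venozogbugw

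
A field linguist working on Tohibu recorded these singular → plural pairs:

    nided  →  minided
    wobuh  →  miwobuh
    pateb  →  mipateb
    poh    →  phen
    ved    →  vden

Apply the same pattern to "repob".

mirepob

"repob" has 2 vowels. The stems with 2 vowels (nided → minided, wobuh → miwobuh, pateb → mipateb) add the prefix mi-.
So repob → mirepob.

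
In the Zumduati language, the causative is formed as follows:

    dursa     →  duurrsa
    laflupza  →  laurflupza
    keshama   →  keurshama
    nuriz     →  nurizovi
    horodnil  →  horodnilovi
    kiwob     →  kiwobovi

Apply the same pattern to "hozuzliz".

hozuzlizovi

"hozuzliz" ends in a consonant. The stems ending in a consonant (kiwob → kiwobovi, nuriz → nurizovi, horodnil → horodnilovi) add -ovi.
So hozuzliz → hozuzlizovi.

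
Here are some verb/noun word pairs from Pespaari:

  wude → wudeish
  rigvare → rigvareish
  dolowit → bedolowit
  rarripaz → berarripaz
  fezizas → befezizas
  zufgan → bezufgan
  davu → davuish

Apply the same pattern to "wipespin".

bewipespin

davu and dolowit both begin with d- yet inflect differently (davuish, bedolowit), so the first letter is not what conditions the rule; whether the stem ends in a vowel or a consonant is.
"wipespin" ends in a consonant. The stems ending in a consonant (zufgan → bezufgan, dolowit → bedolowit, fezizas → befezizas) add the prefix be-.
So wipespin → bewipespin.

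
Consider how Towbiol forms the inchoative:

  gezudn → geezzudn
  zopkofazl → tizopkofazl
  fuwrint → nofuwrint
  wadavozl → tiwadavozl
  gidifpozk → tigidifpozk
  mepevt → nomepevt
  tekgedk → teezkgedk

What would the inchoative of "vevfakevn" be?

"vevfakevn" has second-to-last letter 'v'. The one such stem in the data (mepevt → nomepevt) adds the prefix no-, so the same rule applies.
The other patterns: stems whose second-to-last letter is 'z' add the prefix ti-; stems whose second-to-last letter is 'd' insert -ez- after the first vowel.
So vevfakevn → novevfakevn.

novevfakevn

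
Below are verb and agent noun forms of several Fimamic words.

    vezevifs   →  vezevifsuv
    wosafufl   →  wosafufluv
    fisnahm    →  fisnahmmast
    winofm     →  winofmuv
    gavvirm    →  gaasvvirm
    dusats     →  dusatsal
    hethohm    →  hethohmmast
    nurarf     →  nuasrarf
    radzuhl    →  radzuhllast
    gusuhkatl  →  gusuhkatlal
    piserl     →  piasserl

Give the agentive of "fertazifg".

winofm and fisnahm both end in -m yet inflect differently (winofmuv, fisnahmmast), so the final letter is not what conditions the rule; the second-to-last letter is.
"fertazifg" has second-to-last letter 'f'. The stems whose second-to-last letter is 'f' (vezevifs → vezevifsuv, wosafufl → wosafufluv, winofm → winofmuv) add -uv.
So fertazifg → fertazifguv.

fertazifguv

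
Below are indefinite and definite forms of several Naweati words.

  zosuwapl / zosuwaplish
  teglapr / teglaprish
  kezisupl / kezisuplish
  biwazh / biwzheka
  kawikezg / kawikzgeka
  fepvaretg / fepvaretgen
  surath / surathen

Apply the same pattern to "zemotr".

zemotren

kawikezg and fepvaretg both end in -g yet inflect differently (kawikzgeka, fepvaretgen), so the final letter is not what conditions the rule; the second-to-last letter is.
"zemotr" has second-to-last letter 't'. The stems whose second-to-last letter is 't' (fepvaretg → fepvaretgen, surath → surathen) add -en.
The other patterns: stems whose second-to-last letter is 'p' add -ish; stems whose second-to-last letter is 'z' delete the last vowel and add -eka.
So zemotr → zemotren.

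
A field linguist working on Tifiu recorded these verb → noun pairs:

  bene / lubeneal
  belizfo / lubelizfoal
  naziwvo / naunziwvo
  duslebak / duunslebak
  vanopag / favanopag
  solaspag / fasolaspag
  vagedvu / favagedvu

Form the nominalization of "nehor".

belizfo and naziwvo both end in -o yet inflect differently (lubelizfoal, naunziwvo), so the final letter is not what conditions the rule; the first letter is.
"nehor" begins with n-. The one such stem in the data (naziwvo → naunziwvo) inserts -un- after the first vowel (as does duslebak), so the same rule applies.
The other patterns: stems beginning with b- add lu- … -al around the stem; stems beginning with s- or v- add the prefix fa-.
So nehor → neunhor.

neunhor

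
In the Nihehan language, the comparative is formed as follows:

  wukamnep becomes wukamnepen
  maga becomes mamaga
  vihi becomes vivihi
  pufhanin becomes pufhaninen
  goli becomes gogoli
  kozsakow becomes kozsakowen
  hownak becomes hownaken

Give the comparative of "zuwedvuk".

pufhanin and goli both have last vowel 'i' yet inflect differently (pufhaninen, gogoli), so the last vowel is not what conditions the rule; whether the stem ends in a vowel or a consonant is.
"zuwedvuk" ends in a consonant. The stems ending in a consonant (kozsakow → kozsakowen, wukamnep → wukamnepen, hownak → hownaken) add -en.
The other pattern: stems ending in a vowel repeat the first consonant+vowel as a prefix.
So zuwedvuk → zuwedvuken.

zuwedvuken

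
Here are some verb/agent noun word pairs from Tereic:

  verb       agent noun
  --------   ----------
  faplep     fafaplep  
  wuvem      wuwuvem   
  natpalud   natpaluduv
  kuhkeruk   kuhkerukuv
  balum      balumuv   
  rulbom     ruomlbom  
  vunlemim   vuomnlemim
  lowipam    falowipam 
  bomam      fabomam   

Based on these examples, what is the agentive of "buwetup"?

buwetupuv

wuvem and balum both end in -m yet inflect differently (wuwuvem, balumuv), so the final letter is not what conditions the rule; the last vowel is.
"buwetup" has last vowel 'u'. The stems whose last vowel is 'u' (natpalud → natpaluduv, kuhkeruk → kuhkerukuv, balum → balumuv) add -uv.
So buwetup → buwetupuv.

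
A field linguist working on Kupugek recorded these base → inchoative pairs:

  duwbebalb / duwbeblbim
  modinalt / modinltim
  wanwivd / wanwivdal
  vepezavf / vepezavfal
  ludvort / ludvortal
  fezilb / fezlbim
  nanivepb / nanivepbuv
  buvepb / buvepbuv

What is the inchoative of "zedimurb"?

fezilb and buvepb both end in -b yet inflect differently (fezlbim, buvepbuv), so the final letter is not what conditions the rule; the second-to-last letter is.
"zedimurb" has second-to-last letter 'r'. The one such stem in the data (ludvort → ludvortal) adds -al, so the same rule applies.
So zedimurb → zedimurbal.

zedimurbal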